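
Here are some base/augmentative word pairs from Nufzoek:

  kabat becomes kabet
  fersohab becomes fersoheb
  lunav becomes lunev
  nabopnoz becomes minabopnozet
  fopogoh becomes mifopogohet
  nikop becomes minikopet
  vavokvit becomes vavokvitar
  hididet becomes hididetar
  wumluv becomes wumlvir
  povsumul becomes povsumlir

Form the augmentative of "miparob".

mimiparobet

kabat and vavokvit both end in -t yet inflect differently (kabet, vavokvitar), so the final letter is not what conditions the rule; the last vowel is.
"miparob" has last vowel 'o'. The stems whose last vowel is 'o' (nabopnoz → minabopnozet, fopogoh → mifopogohet, nikop → minikopet) add mi- … -et around the stem.
The other patterns: stems whose last vowel is 'a' change the last vowel to 'e'; stems whose last vowel is 'e' or 'i' add -ar; stems whose last vowel is 'u' delete the last vowel and add -ir.
So miparob → mimiparobet.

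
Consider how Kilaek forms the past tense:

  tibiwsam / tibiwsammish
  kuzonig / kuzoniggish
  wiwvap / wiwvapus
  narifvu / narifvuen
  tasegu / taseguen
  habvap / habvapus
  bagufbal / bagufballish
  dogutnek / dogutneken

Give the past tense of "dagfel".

dagfellish

wiwvap and bagufbal both have last vowel 'a' yet inflect differently (wiwvapus, bagufballish), so the last vowel is not what conditions the rule; the final letter is.
"dagfel" ends in -l. The one such stem in the data (bagufbal → bagufballish) doubles the final consonant and adds -ish (as do kuzonig, tibiwsam), so the same rule applies.
So dagfel → dagfellish.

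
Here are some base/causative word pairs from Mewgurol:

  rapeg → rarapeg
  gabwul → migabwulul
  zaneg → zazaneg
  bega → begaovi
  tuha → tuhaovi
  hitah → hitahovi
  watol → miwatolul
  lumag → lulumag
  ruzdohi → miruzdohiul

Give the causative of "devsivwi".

midevsivwiul

lumag and hitah both have last vowel 'a' yet inflect differently (lulumag, hitahovi), so the last vowel is not what conditions the rule; the final letter is.
"devsivwi" ends in -i. The one such stem in the data (ruzdohi → miruzdohiul) adds mi- … -ul around the stem, so the same rule applies.
The other patterns: stems ending in -g repeat the first consonant+vowel as a prefix; stems ending in -a or -h add -ovi.
So devsivwi → midevsivwiul.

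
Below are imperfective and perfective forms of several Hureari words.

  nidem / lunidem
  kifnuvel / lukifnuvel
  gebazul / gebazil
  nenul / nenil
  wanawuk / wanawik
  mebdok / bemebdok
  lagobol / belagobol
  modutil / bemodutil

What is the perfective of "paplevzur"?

paplevzir

"paplevzur" has last vowel 'u'. The stems whose last vowel is 'u' (gebazul → gebazil, nenul → nenil, wanawuk → wanawik) change the last vowel to 'i'.
The other patterns: stems whose last vowel is 'e' add the prefix lu-; stems whose last vowel is 'i' or 'o' add the prefix be-.
So paplevzur → paplevzir.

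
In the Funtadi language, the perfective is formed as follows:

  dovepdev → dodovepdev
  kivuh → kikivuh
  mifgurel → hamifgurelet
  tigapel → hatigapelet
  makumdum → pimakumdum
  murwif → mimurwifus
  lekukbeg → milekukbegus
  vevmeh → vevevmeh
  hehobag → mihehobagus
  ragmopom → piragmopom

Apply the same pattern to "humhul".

hahumhulet

"humhul" ends in -l. The stems ending in -l (tigapel → hatigapelet, mifgurel → hamifgurelet) add ha- … -et around the stem.
The other patterns: stems ending in -m add the prefix pi-; stems ending in -f or -g add mi- … -us around the stem; stems ending in -h or -v repeat the first consonant+vowel as a prefix.
So humhul → hahumhulet.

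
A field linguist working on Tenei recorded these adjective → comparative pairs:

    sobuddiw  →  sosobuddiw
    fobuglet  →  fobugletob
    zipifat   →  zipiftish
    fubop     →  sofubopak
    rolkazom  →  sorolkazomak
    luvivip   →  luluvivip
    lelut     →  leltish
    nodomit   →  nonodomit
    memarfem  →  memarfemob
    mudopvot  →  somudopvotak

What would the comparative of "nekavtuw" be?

fobuglet and nodomit both end in -t yet inflect differently (fobugletob, nonodomit), so the final letter is not what conditions the rule; the last vowel is.
"nekavtuw" has last vowel 'u'. The one such stem in the data (lelut → leltish) deletes the last vowel and adds -ish (as does zipifat), so the same rule applies.
So nekavtuw → nekavtwish.

nekavtwish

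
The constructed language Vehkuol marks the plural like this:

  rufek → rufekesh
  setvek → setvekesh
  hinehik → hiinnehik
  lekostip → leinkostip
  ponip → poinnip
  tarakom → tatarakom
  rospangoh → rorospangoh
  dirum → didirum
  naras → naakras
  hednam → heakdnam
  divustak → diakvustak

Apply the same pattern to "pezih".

peinzih

rufek and hinehik both end in -k yet inflect differently (rufekesh, hiinnehik), so the final letter is not what conditions the rule; the last vowel is.
"pezih" has last vowel 'i'. The stems whose last vowel is 'i' (hinehik → hiinnehik, lekostip → leinkostip, ponip → poinnip) insert -in- after the first vowel.
So pezih → peinzih.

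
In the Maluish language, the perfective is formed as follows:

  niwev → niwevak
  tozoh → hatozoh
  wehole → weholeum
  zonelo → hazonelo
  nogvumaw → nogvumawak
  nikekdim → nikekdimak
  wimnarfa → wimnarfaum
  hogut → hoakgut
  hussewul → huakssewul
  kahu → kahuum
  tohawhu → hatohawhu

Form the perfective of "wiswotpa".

wiswotpaum

"wiswotpa" begins with w-. The stems beginning with w- (wimnarfa → wimnarfaum, wehole → weholeum) add -um.
So wiswotpa → wiswotpaum.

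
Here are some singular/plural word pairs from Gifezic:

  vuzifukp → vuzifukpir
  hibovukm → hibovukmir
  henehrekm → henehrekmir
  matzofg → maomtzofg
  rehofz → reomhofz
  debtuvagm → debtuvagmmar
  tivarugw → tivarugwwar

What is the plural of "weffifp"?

hibovukm and debtuvagm both end in -m yet inflect differently (hibovukmir, debtuvagmmar), so the final letter is not what conditions the rule; the second-to-last letter is.
"weffifp" has second-to-last letter 'f'. The stems whose second-to-last letter is 'f' (matzofg → maomtzofg, rehofz → reomhofz) insert -om- after the first vowel.
So weffifp → weomffifp.

weomffifp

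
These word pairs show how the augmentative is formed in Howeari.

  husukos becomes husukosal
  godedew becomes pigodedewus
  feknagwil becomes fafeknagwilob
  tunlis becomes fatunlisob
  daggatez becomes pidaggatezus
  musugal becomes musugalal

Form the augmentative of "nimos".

"nimos" has last vowel 'o'. The one such stem in the data (husukos → husukosal) adds -al, so the same rule applies.
The other patterns: stems whose last vowel is 'i' add fa- … -ob around the stem; stems whose last vowel is 'e' add pi- … -us around the stem.
So nimos → nimosal.

nimosal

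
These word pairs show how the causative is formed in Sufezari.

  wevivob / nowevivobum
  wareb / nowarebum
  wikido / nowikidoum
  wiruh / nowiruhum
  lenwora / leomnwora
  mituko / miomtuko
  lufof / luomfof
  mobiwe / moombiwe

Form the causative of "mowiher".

wikido and mituko both end in -o yet inflect differently (nowikidoum, miomtuko), so the final letter is not what conditions the rule; the first letter is.
"mowiher" begins with m-. The stems beginning with m- (mituko → miomtuko, mobiwe → moombiwe) insert -om- after the first vowel.
The other pattern: stems beginning with w- add no- … -um around the stem.
So mowiher → moomwiher.

moomwiher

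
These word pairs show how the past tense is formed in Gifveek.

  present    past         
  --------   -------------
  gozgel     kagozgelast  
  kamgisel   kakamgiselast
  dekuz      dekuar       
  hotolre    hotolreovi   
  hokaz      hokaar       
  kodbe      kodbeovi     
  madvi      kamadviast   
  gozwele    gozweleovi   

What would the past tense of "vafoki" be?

gozwele and gozgel both have last vowel 'e' yet inflect differently (gozweleovi, kagozgelast), so the last vowel is not what conditions the rule; the final letter is.
"vafoki" ends in -i. The one such stem in the data (madvi → kamadviast) adds ka- … -ast around the stem, so the same rule applies.
The other patterns: stems ending in -e add -ovi; stems ending in -z drop the final letter and add -ar.
So vafoki → kavafokiast.

kavafokiast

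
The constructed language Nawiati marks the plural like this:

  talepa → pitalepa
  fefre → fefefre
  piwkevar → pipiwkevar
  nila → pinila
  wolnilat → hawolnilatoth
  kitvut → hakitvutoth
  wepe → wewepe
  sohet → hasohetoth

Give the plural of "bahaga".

pibahaga

talepa and wolnilat both have last vowel 'a' yet inflect differently (pitalepa, hawolnilatoth), so the last vowel is not what conditions the rule; the final letter is.
"bahaga" ends in -a. The stems ending in -a (talepa → pitalepa, nila → pinila) add the prefix pi-.
The other patterns: stems ending in -t add ha- … -oth around the stem; stems ending in -e or -r repeat the first consonant+vowel as a prefix.
So bahaga → pibahaga.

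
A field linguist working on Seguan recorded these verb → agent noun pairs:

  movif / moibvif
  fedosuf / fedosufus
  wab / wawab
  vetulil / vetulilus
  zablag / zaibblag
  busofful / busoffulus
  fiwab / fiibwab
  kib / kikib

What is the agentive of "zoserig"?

kib and fiwab both end in -b yet inflect differently (kikib, fiibwab), so the final letter is not what conditions the rule; the number of vowels is.
"zoserig" has 3 vowels. The stems with 3 vowels (fedosuf → fedosufus, vetulil → vetulilus, busofful → busoffulus) add -us.
The other patterns: stems with 1 vowel repeat the first consonant+vowel as a prefix; stems with 2 vowels insert -ib- after the first vowel.
So zoserig → zoserigus.

zoserigus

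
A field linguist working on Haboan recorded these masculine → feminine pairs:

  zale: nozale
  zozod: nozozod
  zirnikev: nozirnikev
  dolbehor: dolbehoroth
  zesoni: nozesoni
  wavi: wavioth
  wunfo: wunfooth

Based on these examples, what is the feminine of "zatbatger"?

nozatbatger

zesoni and wavi both end in -i yet inflect differently (nozesoni, wavioth), so the final letter is not what conditions the rule; the first letter is.
"zatbatger" begins with z-. The stems beginning with z- (zesoni → nozesoni, zale → nozale, zozod → nozozod) add the prefix no-.
The other pattern: stems beginning with d- or w- add -oth.
So zatbatger → nozatbatger.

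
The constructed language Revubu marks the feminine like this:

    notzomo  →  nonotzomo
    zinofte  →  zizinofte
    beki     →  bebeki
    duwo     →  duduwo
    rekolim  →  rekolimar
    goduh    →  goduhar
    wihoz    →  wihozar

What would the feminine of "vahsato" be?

beki and rekolim both have last vowel 'i' yet inflect differently (bebeki, rekolimar), so the last vowel is not what conditions the rule; whether the stem ends in a vowel or a consonant is.
"vahsato" ends in a vowel. The stems ending in a vowel (notzomo → nonotzomo, zinofte → zizinofte, beki → bebeki) repeat the first consonant+vowel as a prefix.
The other pattern: stems ending in a consonant add -ar.
So vahsato → vavahsato.

vavahsato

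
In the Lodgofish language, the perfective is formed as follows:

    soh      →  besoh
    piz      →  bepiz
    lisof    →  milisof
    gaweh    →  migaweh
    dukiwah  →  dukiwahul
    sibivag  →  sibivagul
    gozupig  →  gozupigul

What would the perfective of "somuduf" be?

somuduful

soh and gaweh both end in -h yet inflect differently (besoh, migaweh), so the final letter is not what conditions the rule; the number of vowels is.
"somuduf" has 3 vowels. The stems with 3 vowels (dukiwah → dukiwahul, sibivag → sibivagul, gozupig → gozupigul) add -ul.
So somuduf → somuduful.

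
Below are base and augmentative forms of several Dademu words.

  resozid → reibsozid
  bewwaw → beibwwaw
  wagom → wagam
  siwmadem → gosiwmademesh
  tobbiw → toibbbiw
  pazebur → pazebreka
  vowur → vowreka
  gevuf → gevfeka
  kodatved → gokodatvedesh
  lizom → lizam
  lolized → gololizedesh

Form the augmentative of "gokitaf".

lizom and siwmadem both end in -m yet inflect differently (lizam, gosiwmademesh), so the final letter is not what conditions the rule; the last vowel is.
"gokitaf" has last vowel 'a'. The one such stem in the data (bewwaw → beibwwaw) inserts -ib- after the first vowel (as do tobbiw, resozid), so the same rule applies.
So gokitaf → goibkitaf.

goibkitaf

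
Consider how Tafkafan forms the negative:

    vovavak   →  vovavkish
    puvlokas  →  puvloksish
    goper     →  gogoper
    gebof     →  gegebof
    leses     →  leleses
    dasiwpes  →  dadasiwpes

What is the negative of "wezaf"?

wezfish

"wezaf" has last vowel 'a'. The stems whose last vowel is 'a' (vovavak → vovavkish, puvlokas → puvloksish) delete the last vowel and add -ish.
So wezaf → wezfish.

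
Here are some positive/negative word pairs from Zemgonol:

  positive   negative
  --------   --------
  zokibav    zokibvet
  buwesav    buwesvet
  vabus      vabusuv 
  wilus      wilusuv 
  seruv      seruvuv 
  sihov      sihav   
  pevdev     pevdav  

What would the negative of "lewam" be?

lewmet

zokibav and seruv both end in -v yet inflect differently (zokibvet, seruvuv), so the final letter is not what conditions the rule; the last vowel is.
"lewam" has last vowel 'a'. The stems whose last vowel is 'a' (zokibav → zokibvet, buwesav → buwesvet) delete the last vowel and add -et.
The other patterns: stems whose last vowel is 'u' add -uv; stems whose last vowel is 'e' or 'o' change the last vowel to 'a'.
So lewam → lewmet.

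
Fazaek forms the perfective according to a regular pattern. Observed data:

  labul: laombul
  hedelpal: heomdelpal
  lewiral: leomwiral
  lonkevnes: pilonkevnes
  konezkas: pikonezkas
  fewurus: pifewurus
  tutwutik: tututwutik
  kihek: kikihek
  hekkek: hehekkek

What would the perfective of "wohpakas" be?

piwohpakas

hedelpal and konezkas both have last vowel 'a' yet inflect differently (heomdelpal, pikonezkas), so the last vowel is not what conditions the rule; the final letter is.
"wohpakas" ends in -s. The stems ending in -s (lonkevnes → pilonkevnes, konezkas → pikonezkas, fewurus → pifewurus) add the prefix pi-.
So wohpakas → piwohpakas.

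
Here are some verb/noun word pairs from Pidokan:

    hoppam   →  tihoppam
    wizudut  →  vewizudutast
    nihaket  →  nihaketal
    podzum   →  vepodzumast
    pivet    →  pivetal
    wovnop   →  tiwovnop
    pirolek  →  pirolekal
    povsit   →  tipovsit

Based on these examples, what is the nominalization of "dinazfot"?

tidinazfot

pivet and wizudut both end in -t yet inflect differently (pivetal, vewizudutast), so the final letter is not what conditions the rule; the last vowel is.
"dinazfot" has last vowel 'o'. The one such stem in the data (wovnop → tiwovnop) adds the prefix ti-, so the same rule applies.
The other patterns: stems whose last vowel is 'e' add -al; stems whose last vowel is 'u' add ve- … -ast around the stem.
So dinazfot → tidinazfot.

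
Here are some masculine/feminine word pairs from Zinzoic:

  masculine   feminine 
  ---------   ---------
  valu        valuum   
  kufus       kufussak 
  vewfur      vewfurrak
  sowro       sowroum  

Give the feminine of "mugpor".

valu and kufus both have last vowel 'u' yet inflect differently (valuum, kufussak), so the last vowel is not what conditions the rule; whether the stem ends in a vowel or a consonant is.
"mugpor" ends in a consonant. The stems ending in a consonant (kufus → kufussak, vewfur → vewfurrak) double the final consonant and add -ak.
The other pattern: stems ending in a vowel add -um.
So mugpor → mugporrak.

mugporrak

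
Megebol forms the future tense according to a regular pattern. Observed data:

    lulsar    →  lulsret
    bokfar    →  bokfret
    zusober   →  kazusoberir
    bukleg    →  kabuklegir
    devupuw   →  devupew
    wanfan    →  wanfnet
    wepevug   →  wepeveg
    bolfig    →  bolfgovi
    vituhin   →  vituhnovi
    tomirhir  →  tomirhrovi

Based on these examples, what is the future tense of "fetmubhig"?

fetmubhgovi

bukleg and wepevug both end in -g yet inflect differently (kabuklegir, wepeveg), so the final letter is not what conditions the rule; the last vowel is.
"fetmubhig" has last vowel 'i'. The stems whose last vowel is 'i' (bolfig → bolfgovi, tomirhir → tomirhrovi, vituhin → vituhnovi) delete the last vowel and add -ovi.
So fetmubhig → fetmubhgovi.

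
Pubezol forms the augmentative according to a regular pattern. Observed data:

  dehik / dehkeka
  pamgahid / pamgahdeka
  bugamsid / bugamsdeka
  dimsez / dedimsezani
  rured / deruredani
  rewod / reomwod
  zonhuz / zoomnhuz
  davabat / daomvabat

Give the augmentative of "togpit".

togpteka

pamgahid and rured both end in -d yet inflect differently (pamgahdeka, deruredani), so the final letter is not what conditions the rule; the last vowel is.
"togpit" has last vowel 'i'. The stems whose last vowel is 'i' (dehik → dehkeka, pamgahid → pamgahdeka, bugamsid → bugamsdeka) delete the last vowel and add -eka.
The other patterns: stems whose last vowel is 'e' add de- … -ani around the stem; stems whose last vowel is 'a', 'o' or 'u' insert -om- after the first vowel.
So togpit → togpteka.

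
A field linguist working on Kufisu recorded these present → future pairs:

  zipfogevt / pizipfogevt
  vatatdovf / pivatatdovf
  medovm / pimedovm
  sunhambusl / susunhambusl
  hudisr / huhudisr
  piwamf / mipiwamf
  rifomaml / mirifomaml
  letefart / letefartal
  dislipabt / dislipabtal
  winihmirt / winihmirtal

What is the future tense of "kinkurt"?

"kinkurt" has second-to-last letter 'r'. The stems whose second-to-last letter is 'r' (letefart → letefartal, winihmirt → winihmirtal) add -al.
So kinkurt → kinkurtal.

kinkurtal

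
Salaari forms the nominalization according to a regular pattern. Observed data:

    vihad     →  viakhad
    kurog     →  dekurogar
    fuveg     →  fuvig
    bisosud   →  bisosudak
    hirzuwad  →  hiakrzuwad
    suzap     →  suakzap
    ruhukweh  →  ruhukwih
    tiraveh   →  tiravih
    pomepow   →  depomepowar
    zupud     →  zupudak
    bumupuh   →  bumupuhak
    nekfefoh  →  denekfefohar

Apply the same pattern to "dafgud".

dafgudak

vihad and bisosud both end in -d yet inflect differently (viakhad, bisosudak), so the final letter is not what conditions the rule; the last vowel is.
"dafgud" has last vowel 'u'. The stems whose last vowel is 'u' (bisosud → bisosudak, bumupuh → bumupuhak, zupud → zupudak) add -ak.
The other patterns: stems whose last vowel is 'a' insert -ak- after the first vowel; stems whose last vowel is 'e' change the last vowel to 'i'; stems whose last vowel is 'o' add de- … -ar around the stem.
So dafgud → dafgudak.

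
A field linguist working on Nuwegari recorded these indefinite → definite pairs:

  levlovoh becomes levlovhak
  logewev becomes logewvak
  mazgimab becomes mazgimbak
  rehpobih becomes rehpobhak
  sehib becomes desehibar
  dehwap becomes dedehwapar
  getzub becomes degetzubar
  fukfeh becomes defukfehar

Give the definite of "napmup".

"napmup" has 2 vowels. The stems with 2 vowels (sehib → desehibar, dehwap → dedehwapar, getzub → degetzubar) add de- … -ar around the stem.
The other pattern: stems with 3 vowels delete the last vowel and add -ak.
So napmup → denapmupar.

denapmupar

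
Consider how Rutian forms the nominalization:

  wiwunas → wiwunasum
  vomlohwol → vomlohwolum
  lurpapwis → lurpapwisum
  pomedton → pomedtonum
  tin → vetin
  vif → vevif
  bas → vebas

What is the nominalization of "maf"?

vemaf

pomedton and tin both end in -n yet inflect differently (pomedtonum, vetin), so the final letter is not what conditions the rule; the number of vowels is.
"maf" has 1 vowel. The stems with 1 vowel (tin → vetin, vif → vevif, bas → vebas) add the prefix ve-.
So maf → vemaf.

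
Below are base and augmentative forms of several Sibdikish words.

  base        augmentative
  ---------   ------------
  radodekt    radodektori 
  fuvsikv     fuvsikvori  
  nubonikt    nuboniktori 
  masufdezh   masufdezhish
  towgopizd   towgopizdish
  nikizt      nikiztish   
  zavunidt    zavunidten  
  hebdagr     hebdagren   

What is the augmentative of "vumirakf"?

"vumirakf" has second-to-last letter 'k'. The stems whose second-to-last letter is 'k' (radodekt → radodektori, fuvsikv → fuvsikvori, nubonikt → nuboniktori) add -ori.
So vumirakf → vumirakfori.

vumirakfori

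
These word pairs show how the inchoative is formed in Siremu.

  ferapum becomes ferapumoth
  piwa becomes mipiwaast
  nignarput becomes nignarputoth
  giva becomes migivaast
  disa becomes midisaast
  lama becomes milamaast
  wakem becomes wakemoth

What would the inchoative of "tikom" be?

tikomoth

disa and wakem both have 2 vowels yet inflect differently (midisaast, wakemoth), so the number of vowels is not what conditions the rule; the final letter is.
"tikom" ends in -m. The stems ending in -m (wakem → wakemoth, ferapum → ferapumoth) add -oth.
The other pattern: stems ending in -a add mi- … -ast around the stem.
So tikom → tikomoth.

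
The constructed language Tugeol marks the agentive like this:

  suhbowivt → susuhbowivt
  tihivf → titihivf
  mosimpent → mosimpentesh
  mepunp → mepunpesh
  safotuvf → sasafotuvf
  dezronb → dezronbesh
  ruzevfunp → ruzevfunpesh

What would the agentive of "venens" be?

mosimpent and suhbowivt both end in -t yet inflect differently (mosimpentesh, susuhbowivt), so the final letter is not what conditions the rule; the second-to-last letter is.
"venens" has second-to-last letter 'n'. The stems whose second-to-last letter is 'n' (ruzevfunp → ruzevfunpesh, mepunp → mepunpesh, dezronb → dezronbesh) add -esh.
The other pattern: stems whose second-to-last letter is 'v' repeat the first consonant+vowel as a prefix.
So venens → venensesh.

venensesh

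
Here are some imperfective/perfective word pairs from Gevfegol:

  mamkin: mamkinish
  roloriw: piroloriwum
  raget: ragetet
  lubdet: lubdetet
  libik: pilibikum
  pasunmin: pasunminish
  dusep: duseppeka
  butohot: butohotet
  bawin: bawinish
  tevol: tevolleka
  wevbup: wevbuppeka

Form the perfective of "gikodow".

pigikodowum

lubdet and dusep both have last vowel 'e' yet inflect differently (lubdetet, duseppeka), so the last vowel is not what conditions the rule; the final letter is.
"gikodow" ends in -w. The one such stem in the data (roloriw → piroloriwum) adds pi- … -um around the stem, so the same rule applies.
So gikodow → pigikodowum.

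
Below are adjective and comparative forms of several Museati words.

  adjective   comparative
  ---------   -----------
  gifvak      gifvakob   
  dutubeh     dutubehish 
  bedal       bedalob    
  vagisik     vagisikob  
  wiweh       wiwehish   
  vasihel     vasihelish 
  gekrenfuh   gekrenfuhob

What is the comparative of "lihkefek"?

lihkefekish

"lihkefek" has last vowel 'e'. The stems whose last vowel is 'e' (vasihel → vasihelish, wiweh → wiwehish, dutubeh → dutubehish) add -ish.
The other pattern: stems whose last vowel is 'a', 'i' or 'u' add -ob.
So lihkefek → lihkefekish.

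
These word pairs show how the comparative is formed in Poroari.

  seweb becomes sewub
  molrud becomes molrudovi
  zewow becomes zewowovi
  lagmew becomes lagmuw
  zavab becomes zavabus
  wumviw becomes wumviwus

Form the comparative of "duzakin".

duzakinus

zavab and seweb both end in -b yet inflect differently (zavabus, sewub), so the final letter is not what conditions the rule; the last vowel is.
"duzakin" has last vowel 'i'. The one such stem in the data (wumviw → wumviwus) adds -us, so the same rule applies.
So duzakin → duzakinus.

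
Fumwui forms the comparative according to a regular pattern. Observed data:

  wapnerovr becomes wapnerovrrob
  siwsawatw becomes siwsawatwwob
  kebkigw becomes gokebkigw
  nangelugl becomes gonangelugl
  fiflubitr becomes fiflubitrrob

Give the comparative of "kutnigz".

kebkigw and siwsawatw both end in -w yet inflect differently (gokebkigw, siwsawatwwob), so the final letter is not what conditions the rule; the second-to-last letter is.
"kutnigz" has second-to-last letter 'g'. The stems whose second-to-last letter is 'g' (nangelugl → gonangelugl, kebkigw → gokebkigw) add the prefix go-.
The other pattern: stems whose second-to-last letter is 't' or 'v' double the final consonant and add -ob.
So kutnigz → gokutnigz.

gokutnigz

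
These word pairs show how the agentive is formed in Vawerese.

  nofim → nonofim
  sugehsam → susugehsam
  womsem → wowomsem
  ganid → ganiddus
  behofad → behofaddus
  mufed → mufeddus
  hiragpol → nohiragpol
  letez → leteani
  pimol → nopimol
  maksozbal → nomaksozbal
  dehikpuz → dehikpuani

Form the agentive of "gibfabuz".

gibfabuani

maksozbal and behofad both have last vowel 'a' yet inflect differently (nomaksozbal, behofaddus), so the last vowel is not what conditions the rule; the final letter is.
"gibfabuz" ends in -z. The stems ending in -z (letez → leteani, dehikpuz → dehikpuani) drop the final letter and add -ani.
So gibfabuz → gibfabuani.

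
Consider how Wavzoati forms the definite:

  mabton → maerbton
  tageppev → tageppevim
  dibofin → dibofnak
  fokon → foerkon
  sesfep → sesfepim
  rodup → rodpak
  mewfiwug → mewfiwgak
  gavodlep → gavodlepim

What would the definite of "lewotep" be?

"lewotep" has last vowel 'e'. The stems whose last vowel is 'e' (sesfep → sesfepim, tageppev → tageppevim, gavodlep → gavodlepim) add -im.
So lewotep → lewotepim.

lewotepim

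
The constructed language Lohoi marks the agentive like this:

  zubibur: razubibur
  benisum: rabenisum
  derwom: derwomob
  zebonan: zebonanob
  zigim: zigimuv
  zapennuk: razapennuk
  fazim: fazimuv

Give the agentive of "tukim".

"tukim" has last vowel 'i'. The stems whose last vowel is 'i' (zigim → zigimuv, fazim → fazimuv) add -uv.
So tukim → tukimuv.

tukimuv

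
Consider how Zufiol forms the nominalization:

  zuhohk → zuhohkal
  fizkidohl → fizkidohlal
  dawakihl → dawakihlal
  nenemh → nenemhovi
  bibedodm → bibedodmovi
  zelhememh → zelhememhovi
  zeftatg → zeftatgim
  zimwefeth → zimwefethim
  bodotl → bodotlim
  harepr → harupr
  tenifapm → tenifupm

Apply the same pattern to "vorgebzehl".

nenemh and zimwefeth both end in -h yet inflect differently (nenemhovi, zimwefethim), so the final letter is not what conditions the rule; the second-to-last letter is.
"vorgebzehl" has second-to-last letter 'h'. The stems whose second-to-last letter is 'h' (zuhohk → zuhohkal, fizkidohl → fizkidohlal, dawakihl → dawakihlal) add -al.
So vorgebzehl → vorgebzehlal.

vorgebzehlal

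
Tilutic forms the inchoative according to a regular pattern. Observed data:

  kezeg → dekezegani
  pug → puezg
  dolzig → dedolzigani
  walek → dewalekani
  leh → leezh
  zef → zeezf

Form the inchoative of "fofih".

"fofih" has 2 vowels. The stems with 2 vowels (walek → dewalekani, dolzig → dedolzigani, kezeg → dekezegani) add de- … -ani around the stem.
So fofih → defofihani.

defofihani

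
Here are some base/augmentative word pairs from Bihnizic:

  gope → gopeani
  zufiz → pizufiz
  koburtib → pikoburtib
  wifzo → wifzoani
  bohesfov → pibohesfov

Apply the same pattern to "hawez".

pihawez

bohesfov and wifzo both have last vowel 'o' yet inflect differently (pibohesfov, wifzoani), so the last vowel is not what conditions the rule; whether the stem ends in a vowel or a consonant is.
"hawez" ends in a consonant. The stems ending in a consonant (bohesfov → pibohesfov, zufiz → pizufiz, koburtib → pikoburtib) add the prefix pi-.
So hawez → pihawez.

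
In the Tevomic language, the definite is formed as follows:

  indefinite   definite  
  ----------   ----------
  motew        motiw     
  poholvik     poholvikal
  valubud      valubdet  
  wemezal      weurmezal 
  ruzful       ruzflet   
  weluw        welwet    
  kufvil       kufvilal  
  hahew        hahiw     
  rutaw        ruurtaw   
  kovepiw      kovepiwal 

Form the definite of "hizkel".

hizkil

hahew and kovepiw both end in -w yet inflect differently (hahiw, kovepiwal), so the final letter is not what conditions the rule; the last vowel is.
"hizkel" has last vowel 'e'. The stems whose last vowel is 'e' (hahew → hahiw, motew → motiw) change the last vowel to 'i'.
The other patterns: stems whose last vowel is 'i' add -al; stems whose last vowel is 'a' insert -ur- after the first vowel; stems whose last vowel is 'u' delete the last vowel and add -et.
So hizkel → hizkil.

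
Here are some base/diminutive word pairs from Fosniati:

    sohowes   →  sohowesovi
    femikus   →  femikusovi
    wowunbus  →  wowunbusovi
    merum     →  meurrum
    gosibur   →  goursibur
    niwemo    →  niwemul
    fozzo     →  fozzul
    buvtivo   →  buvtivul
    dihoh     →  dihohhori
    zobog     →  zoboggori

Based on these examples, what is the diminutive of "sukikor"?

"sukikor" ends in -r. The one such stem in the data (gosibur → goursibur) inserts -ur- after the first vowel (as does merum), so the same rule applies.
The other patterns: stems ending in -s add -ovi; stems ending in -o drop the final letter and add -ul; stems ending in -g or -h double the final consonant and add -ori.
So sukikor → suurkikor.

suurkikor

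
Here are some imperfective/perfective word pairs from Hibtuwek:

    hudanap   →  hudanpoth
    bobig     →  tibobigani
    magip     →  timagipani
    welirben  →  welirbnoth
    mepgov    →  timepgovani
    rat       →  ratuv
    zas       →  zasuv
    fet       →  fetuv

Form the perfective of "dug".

duguv

magip and hudanap both end in -p yet inflect differently (timagipani, hudanpoth), so the final letter is not what conditions the rule; the number of vowels is.
"dug" has 1 vowel. The stems with 1 vowel (zas → zasuv, rat → ratuv, fet → fetuv) add -uv.
So dug → duguv.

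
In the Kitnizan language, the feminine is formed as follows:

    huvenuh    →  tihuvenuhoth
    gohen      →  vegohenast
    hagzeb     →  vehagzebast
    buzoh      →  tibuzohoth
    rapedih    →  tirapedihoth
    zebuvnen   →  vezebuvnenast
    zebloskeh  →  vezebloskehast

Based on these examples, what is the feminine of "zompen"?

"zompen" has last vowel 'e'. The stems whose last vowel is 'e' (gohen → vegohenast, hagzeb → vehagzebast, zebuvnen → vezebuvnenast) add ve- … -ast around the stem.
So zompen → vezompenast.

vezompenast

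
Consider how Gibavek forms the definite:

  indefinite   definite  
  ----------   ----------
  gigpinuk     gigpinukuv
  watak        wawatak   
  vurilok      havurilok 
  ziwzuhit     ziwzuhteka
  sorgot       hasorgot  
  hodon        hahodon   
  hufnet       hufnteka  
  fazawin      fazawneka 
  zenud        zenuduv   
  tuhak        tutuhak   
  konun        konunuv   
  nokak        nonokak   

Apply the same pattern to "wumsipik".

wumsipkeka

hodon and konun both end in -n yet inflect differently (hahodon, konunuv), so the final letter is not what conditions the rule; the last vowel is.
"wumsipik" has last vowel 'i'. The stems whose last vowel is 'i' (fazawin → fazawneka, ziwzuhit → ziwzuhteka) delete the last vowel and add -eka.
So wumsipik → wumsipkeka.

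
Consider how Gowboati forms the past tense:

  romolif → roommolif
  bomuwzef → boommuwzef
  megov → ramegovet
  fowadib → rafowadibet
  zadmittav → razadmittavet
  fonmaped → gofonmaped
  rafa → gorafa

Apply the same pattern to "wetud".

gowetud

romolif and fowadib both have last vowel 'i' yet inflect differently (roommolif, rafowadibet), so the last vowel is not what conditions the rule; the final letter is.
"wetud" ends in -d. The one such stem in the data (fonmaped → gofonmaped) adds the prefix go-, so the same rule applies.
So wetud → gowetud.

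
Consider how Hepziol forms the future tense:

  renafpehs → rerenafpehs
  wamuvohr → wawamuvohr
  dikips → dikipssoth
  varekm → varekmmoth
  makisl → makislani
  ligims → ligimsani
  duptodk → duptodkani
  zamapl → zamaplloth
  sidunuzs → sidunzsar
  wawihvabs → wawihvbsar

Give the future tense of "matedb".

dikips and sidunuzs both end in -s yet inflect differently (dikipssoth, sidunzsar), so the final letter is not what conditions the rule; the second-to-last letter is.
"matedb" has second-to-last letter 'd'. The one such stem in the data (duptodk → duptodkani) adds -ani, so the same rule applies.
So matedb → matedbani.

matedbani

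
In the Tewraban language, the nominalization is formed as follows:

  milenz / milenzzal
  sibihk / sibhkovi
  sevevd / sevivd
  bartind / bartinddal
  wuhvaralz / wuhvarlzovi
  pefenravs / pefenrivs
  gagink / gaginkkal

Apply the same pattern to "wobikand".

bartind and sevevd both end in -d yet inflect differently (bartinddal, sevivd), so the final letter is not what conditions the rule; the second-to-last letter is.
"wobikand" has second-to-last letter 'n'. The stems whose second-to-last letter is 'n' (milenz → milenzzal, gagink → gaginkkal, bartind → bartinddal) double the final consonant and add -al.
The other patterns: stems whose second-to-last letter is 'v' change the last vowel to 'i'; stems whose second-to-last letter is 'h' or 'l' delete the last vowel and add -ovi.
So wobikand → wobikanddal.

wobikanddal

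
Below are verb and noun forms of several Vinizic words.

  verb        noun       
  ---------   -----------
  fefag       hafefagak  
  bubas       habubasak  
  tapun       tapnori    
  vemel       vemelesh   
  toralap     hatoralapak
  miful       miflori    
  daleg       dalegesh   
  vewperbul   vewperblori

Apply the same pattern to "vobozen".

vobozenesh

"vobozen" has last vowel 'e'. The stems whose last vowel is 'e' (daleg → dalegesh, vemel → vemelesh) add -esh.
The other patterns: stems whose last vowel is 'a' add ha- … -ak around the stem; stems whose last vowel is 'u' delete the last vowel and add -ori.
So vobozen → vobozenesh.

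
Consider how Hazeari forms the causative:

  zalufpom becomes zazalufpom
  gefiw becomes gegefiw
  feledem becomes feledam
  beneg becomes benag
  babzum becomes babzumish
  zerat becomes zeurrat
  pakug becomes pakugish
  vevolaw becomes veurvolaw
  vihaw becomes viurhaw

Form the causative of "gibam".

babzum and feledem both end in -m yet inflect differently (babzumish, feledam), so the final letter is not what conditions the rule; the last vowel is.
"gibam" has last vowel 'a'. The stems whose last vowel is 'a' (zerat → zeurrat, vevolaw → veurvolaw, vihaw → viurhaw) insert -ur- after the first vowel.
So gibam → giurbam.

giurbam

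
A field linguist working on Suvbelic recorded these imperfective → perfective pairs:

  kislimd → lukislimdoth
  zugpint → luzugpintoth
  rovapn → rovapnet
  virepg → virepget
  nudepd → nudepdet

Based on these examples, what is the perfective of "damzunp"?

ludamzunpoth

nudepd and kislimd both end in -d yet inflect differently (nudepdet, lukislimdoth), so the final letter is not what conditions the rule; the second-to-last letter is.
"damzunp" has second-to-last letter 'n'. The one such stem in the data (zugpint → luzugpintoth) adds lu- … -oth around the stem, so the same rule applies.
So damzunp → ludamzunpoth.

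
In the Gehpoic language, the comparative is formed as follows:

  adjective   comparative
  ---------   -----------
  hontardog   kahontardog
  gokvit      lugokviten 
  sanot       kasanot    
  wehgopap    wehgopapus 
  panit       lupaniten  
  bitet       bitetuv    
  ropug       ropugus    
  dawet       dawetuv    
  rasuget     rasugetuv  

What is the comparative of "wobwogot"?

bitet and sanot both end in -t yet inflect differently (bitetuv, kasanot), so the final letter is not what conditions the rule; the last vowel is.
"wobwogot" has last vowel 'o'. The stems whose last vowel is 'o' (sanot → kasanot, hontardog → kahontardog) add the prefix ka-.
So wobwogot → kawobwogot.

kawobwogot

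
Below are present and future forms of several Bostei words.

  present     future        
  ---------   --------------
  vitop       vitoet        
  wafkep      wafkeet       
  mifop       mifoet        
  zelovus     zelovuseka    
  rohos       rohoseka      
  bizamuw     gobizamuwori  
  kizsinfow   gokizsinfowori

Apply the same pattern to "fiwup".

vitop and rohos both have last vowel 'o' yet inflect differently (vitoet, rohoseka), so the last vowel is not what conditions the rule; the final letter is.
"fiwup" ends in -p. The stems ending in -p (vitop → vitoet, wafkep → wafkeet, mifop → mifoet) drop the final letter and add -et.
So fiwup → fiwuet.

fiwuet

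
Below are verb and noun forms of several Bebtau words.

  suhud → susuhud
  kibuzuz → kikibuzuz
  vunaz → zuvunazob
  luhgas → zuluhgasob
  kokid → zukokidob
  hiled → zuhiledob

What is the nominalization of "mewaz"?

"mewaz" has last vowel 'a'. The stems whose last vowel is 'a' (vunaz → zuvunazob, luhgas → zuluhgasob) add zu- … -ob around the stem.
So mewaz → zumewazob.

zumewazob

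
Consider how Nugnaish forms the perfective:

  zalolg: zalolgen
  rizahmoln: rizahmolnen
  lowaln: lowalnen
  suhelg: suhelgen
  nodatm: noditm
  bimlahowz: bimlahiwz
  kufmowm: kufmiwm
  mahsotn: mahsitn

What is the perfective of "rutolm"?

rizahmoln and mahsotn both end in -n yet inflect differently (rizahmolnen, mahsitn), so the final letter is not what conditions the rule; the second-to-last letter is.
"rutolm" has second-to-last letter 'l'. The stems whose second-to-last letter is 'l' (zalolg → zalolgen, rizahmoln → rizahmolnen, lowaln → lowalnen) add -en.
The other pattern: stems whose second-to-last letter is 't' or 'w' change the last vowel to 'i'.
So rutolm → rutolmen.

rutolmen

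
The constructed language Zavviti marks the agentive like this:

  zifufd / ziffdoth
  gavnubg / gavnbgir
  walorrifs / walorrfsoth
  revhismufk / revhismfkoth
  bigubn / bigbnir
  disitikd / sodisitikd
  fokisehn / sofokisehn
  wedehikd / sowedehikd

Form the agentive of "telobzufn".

telobzfnoth

"telobzufn" has second-to-last letter 'f'. The stems whose second-to-last letter is 'f' (walorrifs → walorrfsoth, revhismufk → revhismfkoth, zifufd → ziffdoth) delete the last vowel and add -oth.
So telobzufn → telobzfnoth.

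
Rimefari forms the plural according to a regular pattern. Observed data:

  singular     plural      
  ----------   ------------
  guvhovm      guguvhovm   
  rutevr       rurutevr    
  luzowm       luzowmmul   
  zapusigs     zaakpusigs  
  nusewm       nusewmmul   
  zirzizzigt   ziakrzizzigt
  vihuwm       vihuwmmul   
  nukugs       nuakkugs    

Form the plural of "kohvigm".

koakhvigm

vihuwm and guvhovm both end in -m yet inflect differently (vihuwmmul, guguvhovm), so the final letter is not what conditions the rule; the second-to-last letter is.
"kohvigm" has second-to-last letter 'g'. The stems whose second-to-last letter is 'g' (zapusigs → zaakpusigs, nukugs → nuakkugs, zirzizzigt → ziakrzizzigt) insert -ak- after the first vowel.
The other patterns: stems whose second-to-last letter is 'w' double the final consonant and add -ul; stems whose second-to-last letter is 'v' repeat the first consonant+vowel as a prefix.
So kohvigm → koakhvigm.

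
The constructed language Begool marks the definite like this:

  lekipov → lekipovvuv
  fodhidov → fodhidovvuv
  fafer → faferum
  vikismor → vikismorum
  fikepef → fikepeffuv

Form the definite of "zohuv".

zohuvvuv

fafer and fikepef both have last vowel 'e' yet inflect differently (faferum, fikepeffuv), so the last vowel is not what conditions the rule; the final letter is.
"zohuv" ends in -v. The stems ending in -v (lekipov → lekipovvuv, fodhidov → fodhidovvuv) double the final consonant and add -uv.
The other pattern: stems ending in -r add -um.
So zohuv → zohuvvuv.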